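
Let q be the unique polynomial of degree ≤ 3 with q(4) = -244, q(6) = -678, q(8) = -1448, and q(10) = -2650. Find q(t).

Write q(t) = at^3 + bt^2 + ct + d. Substituting each data point gives a linear system:
  64a + 16b + 4c + d = -244
  216a + 36b + 6c + d = -678
  512a + 64b + 8c + d = -1448
  1000a + 100b + 10c + d = -2650
Solving the system yields a = -2, b = -6, c = -5, d = 0.
So q(t) = -2t^3 - 6t^2 - 5t.
Check: q(8) = -1448. ✓

q(t) = -2t^3 - 6t^2 - 5t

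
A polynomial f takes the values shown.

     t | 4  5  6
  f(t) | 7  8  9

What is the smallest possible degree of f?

Forward differences of the values at t = 4, 5, 6:
  f  : 7  8  9
  Δ  : 1  1
  Δ^2: 0
The first differences are constant (1) and nonzero, while all higher differences vanish, so the minimal degree is 1.

1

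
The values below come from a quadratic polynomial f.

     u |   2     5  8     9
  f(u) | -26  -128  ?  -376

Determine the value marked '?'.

The 3 known points determine the degree-2 polynomial uniquely.
Write f(u) = au^2 + bu + c. Substituting each data point gives a linear system:
  4a + 2b + c = -26
  25a + 5b + c = -128
  81a + 9b + c = -376
Solving the system yields a = -4, b = -6, c = 2.
So f(u) = -4u^2 - 6u + 2.
Then f(8) = -302.

-302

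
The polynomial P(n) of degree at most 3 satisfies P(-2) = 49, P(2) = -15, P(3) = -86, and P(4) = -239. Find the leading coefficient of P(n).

Write P(n) = an^3 + bn^2 + cn + d. Substituting each data point gives a linear system:
  -8a + 4b - 2c + d = 49
  8a + 4b + 2c + d = -15
  27a + 9b + 3c + d = -86
  64a + 16b + 4c + d = -239
Solving the system yields a = -5, b = 4, c = 4, d = 1.
So P(n) = -5n³ + 4n² + 4n + 1.
The leading coefficient is -5.

-5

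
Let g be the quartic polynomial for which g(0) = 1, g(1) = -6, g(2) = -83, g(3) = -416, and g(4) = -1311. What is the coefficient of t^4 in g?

Write g(t) = at^4 + bt^3 + ct^2 + dt + e. Substituting each data point gives a linear system:
  e = 1
  a + b + c + d + e = -6
  16a + 8b + 4c + 2d + e = -83
  81a + 27b + 9c + 3d + e = -416
  256a + 64b + 16c + 4d + e = -1311
Solving the system yields a = -5, b = -1, c = 3, d = -4, e = 1.
So g(t) = -5t⁴ - t³ + 3t² - 4t + 1.
The leading coefficient is -5.

-5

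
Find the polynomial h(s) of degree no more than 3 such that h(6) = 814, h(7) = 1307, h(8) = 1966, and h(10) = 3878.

h(s) = 4s^3 - s^2 - 2s - 2

Write h(s) = as^3 + bs^2 + cs + d. Substituting each data point gives a linear system:
  216a + 36b + 6c + d = 814
  343a + 49b + 7c + d = 1307
  512a + 64b + 8c + d = 1966
  1000a + 100b + 10c + d = 3878
Solving the system yields a = 4, b = -1, c = -2, d = -2.
So h(s) = 4s^3 - s^2 - 2s - 2.
Check: h(6) = 814. ✓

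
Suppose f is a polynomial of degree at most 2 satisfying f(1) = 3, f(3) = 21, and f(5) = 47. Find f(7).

Using the Lagrange interpolation formula with nodes 1, 3, 5:
  L_0(x) = (x - 3)(x - 5) / 8
  L_1(x) = (x - 1)(x - 5) / -4
  L_2(x) = (x - 1)(x - 3) / 8
Then f(x) = 3·L_0(x) + 21·L_1(x) + 47·L_2(x).
Expanding and collecting terms gives f(x) = x^2 + 5x - 3.
Evaluating at x = 7: f(7) = 81.

81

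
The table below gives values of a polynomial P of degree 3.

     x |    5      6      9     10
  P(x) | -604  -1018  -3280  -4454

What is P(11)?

Using the Lagrange interpolation formula with nodes 5, 6, 9, 10:
  L_0(x) = (x - 6)(x - 9)(x - 10) / -20
  L_1(x) = (x - 5)(x - 9)(x - 10) / 12
  L_2(x) = (x - 5)(x - 6)(x - 10) / -12
  L_3(x) = (x - 5)(x - 6)(x - 9) / 20
Then P(x) = -604·L_0(x) - 1018·L_1(x) - 3280·L_2(x) - 4454·L_3(x).
Expanding and collecting terms gives P(x) = -4x^3 - 5x^2 + 5x - 4.
Evaluating at x = 11: P(11) = -5878.

-5878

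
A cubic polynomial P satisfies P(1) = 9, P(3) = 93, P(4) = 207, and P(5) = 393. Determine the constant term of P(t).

3

Write P(t) = at^3 + bt^2 + ct + d. Substituting each data point gives a linear system:
  a + b + c + d = 9
  27a + 9b + 3c + d = 93
  64a + 16b + 4c + d = 207
  125a + 25b + 5c + d = 393
Solving the system yields a = 3, b = 0, c = 3, d = 3.
So P(t) = 3t^3 + 3t + 3.
The constant term is 3.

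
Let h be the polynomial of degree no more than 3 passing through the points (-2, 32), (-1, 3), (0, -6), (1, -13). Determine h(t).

h(t) = -3t^3 + t^2 - 5t - 6

Using the Lagrange interpolation formula with nodes -2, -1, 0, 1:
  L_0(t) = (t + 1)t(t - 1) / -6
  L_1(t) = (t + 2)t(t - 1) / 2
  L_2(t) = (t + 2)(t + 1)(t - 1) / -2
  L_3(t) = (t + 2)(t + 1)t / 6
Then h(t) = 32·L_0(t) + 3·L_1(t) - 6·L_2(t) - 13·L_3(t).
Expanding and collecting terms gives h(t) = -3t^3 + t^2 - 5t - 6.
Check: h(-2) = 32. ✓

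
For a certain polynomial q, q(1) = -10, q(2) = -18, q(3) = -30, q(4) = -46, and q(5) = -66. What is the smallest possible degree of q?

2

Forward differences of the values at n = 1, 2, 3, 4, 5:
  q  : -10  -18  -30  -46  -66
  Δ  : -8  -12  -16  -20
  Δ^2: -4  -4  -4
  Δ^3: 0  0
  Δ^4: 0
The second differences are constant (-4) and nonzero, while all higher differences vanish, so the minimal degree is 2.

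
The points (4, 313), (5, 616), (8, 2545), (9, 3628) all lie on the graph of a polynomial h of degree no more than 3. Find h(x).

h(x) = 5x^3 - 2x + 1

Using the Lagrange interpolation formula with nodes 4, 5, 8, 9:
  L_0(x) = (x - 5)(x - 8)(x - 9) / -20
  L_1(x) = (x - 4)(x - 8)(x - 9) / 12
  L_2(x) = (x - 4)(x - 5)(x - 9) / -12
  L_3(x) = (x - 4)(x - 5)(x - 8) / 20
Then h(x) = 313·L_0(x) + 616·L_1(x) + 2545·L_2(x) + 3628·L_3(x).
Expanding and collecting terms gives h(x) = 5x^3 - 2x + 1.
Check: h(5) = 616. ✓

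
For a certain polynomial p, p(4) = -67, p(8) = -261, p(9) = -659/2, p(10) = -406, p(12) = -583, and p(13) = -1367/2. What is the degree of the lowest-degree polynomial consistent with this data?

Divided differences on the nodes 4, 8, 9, 10, 12, 13:
  order 0: -67  -261  -659/2  -406  -583  -1367/2
  order 1: -97/2  -137/2  -153/2  -177/2  -201/2
  order 2: -4  -4  -4  -4
  order 3: 0  0  0
  order 4: 0  0
  order 5: 0
The order-2 divided differences are all -4 (nonzero) and every higher order vanishes, so the data lies on a polynomial of degree exactly 2.

2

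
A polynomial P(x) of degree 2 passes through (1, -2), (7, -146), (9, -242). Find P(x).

P(x) = -3x^2 + 1

Write P(x) = ax^2 + bx + c. Substituting each data point gives a linear system:
  a + b + c = -2
  49a + 7b + c = -146
  81a + 9b + c = -242
Solving the system yields a = -3, b = 0, c = 1.
So P(x) = -3x² + 1.
Check: P(7) = -146. ✓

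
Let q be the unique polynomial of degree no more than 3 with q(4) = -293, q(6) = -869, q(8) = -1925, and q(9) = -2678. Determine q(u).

q(u) = -3u^3 - 6u^2 - 5

Using the Lagrange interpolation formula with nodes 4, 6, 8, 9:
  L_0(u) = (u - 6)(u - 8)(u - 9) / -40
  L_1(u) = (u - 4)(u - 8)(u - 9) / 12
  L_2(u) = (u - 4)(u - 6)(u - 9) / -8
  L_3(u) = (u - 4)(u - 6)(u - 8) / 15
Then q(u) = -293·L_0(u) - 869·L_1(u) - 1925·L_2(u) - 2678·L_3(u).
Expanding and collecting terms gives q(u) = -3u³ - 6u² - 5.
Check: q(8) = -1925. ✓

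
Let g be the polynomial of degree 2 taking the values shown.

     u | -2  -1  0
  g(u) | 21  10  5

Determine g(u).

g(u) = 3u^2 - 2u + 5

Write g(u) = au^2 + bu + c. Substituting each data point gives a linear system:
  4a - 2b + c = 21
  a - b + c = 10
  c = 5
Solving the system yields a = 3, b = -2, c = 5.
So g(u) = 3u^2 - 2u + 5.
Check: g(-2) = 21. ✓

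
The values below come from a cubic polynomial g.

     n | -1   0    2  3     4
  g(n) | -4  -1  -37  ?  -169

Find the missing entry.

The 4 known points determine the degree-3 polynomial uniquely.
Write g(n) = an^3 + bn^2 + cn + d. Substituting each data point gives a linear system:
  -a + b - c + d = -4
  d = -1
  8a + 4b + 2c + d = -37
  64a + 16b + 4c + d = -169
Solving the system yields a = -1, b = -6, c = -2, d = -1.
So g(n) = -n^3 - 6n^2 - 2n - 1.
Then g(3) = -88.

-88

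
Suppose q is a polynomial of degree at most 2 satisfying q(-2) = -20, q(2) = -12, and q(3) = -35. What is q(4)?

-68

Write q(t) = at^2 + bt + c. Substituting each data point gives a linear system:
  4a - 2b + c = -20
  4a + 2b + c = -12
  9a + 3b + c = -35
Solving the system yields a = -5, b = 2, c = 4.
So q(t) = -5t² + 2t + 4.
Then q(4) = -68.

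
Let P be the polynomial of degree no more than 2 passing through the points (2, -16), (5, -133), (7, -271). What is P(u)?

P(u) = -6u^2 + 3u + 2

Write P(u) = au^2 + bu + c. Substituting each data point gives a linear system:
  4a + 2b + c = -16
  25a + 5b + c = -133
  49a + 7b + c = -271
Solving the system yields a = -6, b = 3, c = 2.
So P(u) = -6u^2 + 3u + 2.
Check: P(2) = -16. ✓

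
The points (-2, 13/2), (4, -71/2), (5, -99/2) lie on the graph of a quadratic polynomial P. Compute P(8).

Write P(x) = ax^2 + bx + c. Substituting each data point gives a linear system:
  4a - 2b + c = 13/2
  16a + 4b + c = -71/2
  25a + 5b + c = -99/2
Solving the system yields a = -1, b = -5, c = 1/2.
So P(x) = -x^2 - 5x + 1/2.
Then P(8) = -207/2.

-207/2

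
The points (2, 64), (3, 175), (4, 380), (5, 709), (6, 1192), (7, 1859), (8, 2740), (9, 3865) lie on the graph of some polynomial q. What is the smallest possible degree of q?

3

Forward differences of the values at n = 2, 3, 4, 5, 6, 7, 8, 9:
  q  : 64  175  380  709  1192  1859  2740  3865
  Δ  : 111  205  329  483  667  881  1125
  Δ^2: 94  124  154  184  214  244
  Δ^3: 30  30  30  30  30
  Δ^4: 0  0  0  0
  Δ^5: 0  0  0
  Δ^6: 0  0
  Δ^7: 0
The third differences are constant (30) and nonzero, while all higher differences vanish, so the minimal degree is 3.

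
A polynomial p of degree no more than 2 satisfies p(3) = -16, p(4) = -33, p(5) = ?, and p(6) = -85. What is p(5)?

-56

The 3 known points determine the degree-2 polynomial uniquely.
Write p(x) = ax^2 + bx + c. Substituting each data point gives a linear system:
  9a + 3b + c = -16
  16a + 4b + c = -33
  36a + 6b + c = -85
Solving the system yields a = -3, b = 4, c = -1.
So p(x) = -3x² + 4x - 1.
Then p(5) = -56.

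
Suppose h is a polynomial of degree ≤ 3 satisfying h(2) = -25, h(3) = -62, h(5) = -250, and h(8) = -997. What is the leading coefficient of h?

-2

Write h(n) = an^3 + bn^2 + cn + d. Substituting each data point gives a linear system:
  8a + 4b + 2c + d = -25
  27a + 9b + 3c + d = -62
  125a + 25b + 5c + d = -250
  512a + 64b + 8c + d = -997
Solving the system yields a = -2, b = 1, c = -4, d = -5.
So h(n) = -2n^3 + n^2 - 4n - 5.
The leading coefficient is -2.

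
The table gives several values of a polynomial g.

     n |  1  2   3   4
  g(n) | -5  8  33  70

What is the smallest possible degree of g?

Forward differences of the values at n = 1, 2, 3, 4:
  g  : -5  8  33  70
  Δ  : 13  25  37
  Δ^2: 12  12
  Δ^3: 0
The second differences are constant (12) and nonzero, while all higher differences vanish, so the minimal degree is 2.

2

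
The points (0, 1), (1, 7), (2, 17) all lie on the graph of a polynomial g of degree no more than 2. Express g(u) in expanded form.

Write g(u) = au^2 + bu + c. Substituting each data point gives a linear system:
  c = 1
  a + b + c = 7
  4a + 2b + c = 17
Solving the system yields a = 2, b = 4, c = 1.
So g(u) = 2u^2 + 4u + 1.
Check: g(1) = 7. ✓

g(u) = 2u^2 + 4u + 1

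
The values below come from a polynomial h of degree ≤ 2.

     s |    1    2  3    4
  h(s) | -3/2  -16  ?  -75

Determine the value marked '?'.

On equispaced nodes a degree-2 polynomial has vanishing third forward difference, so
  - h(1) + 3·h(2) - 3·h(3) + h(4) = 0.
Substituting the known values and solving for h(3):
  -3·h(3) = 243/2
  h(3) = -81/2.

-81/2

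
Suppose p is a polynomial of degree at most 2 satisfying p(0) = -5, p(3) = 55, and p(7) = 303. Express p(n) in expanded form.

p(n) = 6n^2 + 2n - 5

Write p(n) = an^2 + bn + c. Substituting each data point gives a linear system:
  c = -5
  9a + 3b + c = 55
  49a + 7b + c = 303
Solving the system yields a = 6, b = 2, c = -5.
So p(n) = 6n^2 + 2n - 5.
Check: p(0) = -5. ✓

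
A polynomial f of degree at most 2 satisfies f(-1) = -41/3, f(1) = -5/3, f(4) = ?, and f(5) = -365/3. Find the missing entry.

-221/3

The 3 known points determine the degree-2 polynomial uniquely.
Write f(x) = ax^2 + bx + c. Substituting each data point gives a linear system:
  a - b + c = -41/3
  a + b + c = -5/3
  25a + 5b + c = -365/3
Solving the system yields a = -6, b = 6, c = -5/3.
So f(x) = -6x² + 6x - 5/3.
Then f(4) = -221/3.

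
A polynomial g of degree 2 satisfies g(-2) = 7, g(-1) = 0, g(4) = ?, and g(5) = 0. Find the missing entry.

-5

The 3 known points determine the degree-2 polynomial uniquely.
Write g(s) = as^2 + bs + c. Substituting each data point gives a linear system:
  4a - 2b + c = 7
  a - b + c = 0
  25a + 5b + c = 0
Solving the system yields a = 1, b = -4, c = -5.
So g(s) = s^2 - 4s - 5.
Then g(4) = -5.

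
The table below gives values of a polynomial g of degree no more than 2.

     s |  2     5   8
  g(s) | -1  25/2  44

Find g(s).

g(s) = s^2 - (5/2)s

Write g(s) = as^2 + bs + c. Substituting each data point gives a linear system:
  4a + 2b + c = -1
  25a + 5b + c = 25/2
  64a + 8b + c = 44
Solving the system yields a = 1, b = -5/2, c = 0.
So g(s) = s² - (5/2)s.
Check: g(5) = 25/2. ✓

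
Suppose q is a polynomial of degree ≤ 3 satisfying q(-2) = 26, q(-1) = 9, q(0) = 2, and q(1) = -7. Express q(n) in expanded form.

Write q(n) = an^3 + bn^2 + cn + d. Substituting each data point gives a linear system:
  -8a + 4b - 2c + d = 26
  -a + b - c + d = 9
  d = 2
  a + b + c + d = -7
Solving the system yields a = -2, b = -1, c = -6, d = 2.
So q(n) = -2n³ - n² - 6n + 2.
Check: q(-2) = 26. ✓

q(n) = -2n^3 - n^2 - 6n + 2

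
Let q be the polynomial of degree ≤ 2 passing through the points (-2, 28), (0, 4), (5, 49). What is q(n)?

Write q(n) = an^2 + bn + c. Substituting each data point gives a linear system:
  4a - 2b + c = 28
  c = 4
  25a + 5b + c = 49
Solving the system yields a = 3, b = -6, c = 4.
So q(n) = 3n^2 - 6n + 4.
Check: q(5) = 49. ✓

q(n) = 3n^2 - 6n + 4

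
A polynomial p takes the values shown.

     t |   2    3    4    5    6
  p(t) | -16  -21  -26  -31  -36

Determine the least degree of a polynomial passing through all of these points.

Forward differences of the values at t = 2, 3, 4, 5, 6:
  p  : -16  -21  -26  -31  -36
  Δ  : -5  -5  -5  -5
  Δ^2: 0  0  0
  Δ^3: 0  0
  Δ^4: 0
The first differences are constant (-5) and nonzero, while all higher differences vanish, so the minimal degree is 1.

1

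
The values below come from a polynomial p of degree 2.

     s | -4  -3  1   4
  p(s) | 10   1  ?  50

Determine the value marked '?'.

The 3 known points determine the degree-2 polynomial uniquely.
Write p(s) = as^2 + bs + c. Substituting each data point gives a linear system:
  16a - 4b + c = 10
  9a - 3b + c = 1
  16a + 4b + c = 50
Solving the system yields a = 2, b = 5, c = -2.
So p(s) = 2s^2 + 5s - 2.
Then p(1) = 5.

5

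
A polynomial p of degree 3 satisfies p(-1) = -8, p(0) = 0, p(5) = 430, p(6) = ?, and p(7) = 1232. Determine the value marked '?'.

762

The 4 known points determine the degree-3 polynomial uniquely.
Write p(s) = as^3 + bs^2 + cs + d. Substituting each data point gives a linear system:
  -a + b - c + d = -8
  d = 0
  125a + 25b + 5c + d = 430
  343a + 49b + 7c + d = 1232
Solving the system yields a = 4, b = -3, c = 1, d = 0.
So p(s) = 4s^3 - 3s^2 + s.
Then p(6) = 762.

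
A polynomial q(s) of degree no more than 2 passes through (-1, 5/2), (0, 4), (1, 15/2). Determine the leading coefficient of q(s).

1

Write q(s) = as^2 + bs + c. Substituting each data point gives a linear system:
  a - b + c = 5/2
  c = 4
  a + b + c = 15/2
Solving the system yields a = 1, b = 5/2, c = 4.
So q(s) = s^2 + (5/2)s + 4.
The leading coefficient is 1.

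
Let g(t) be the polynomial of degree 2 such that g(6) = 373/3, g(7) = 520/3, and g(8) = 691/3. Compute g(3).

Using the Lagrange interpolation formula with nodes 6, 7, 8:
  L_0(t) = (t - 7)(t - 8) / 2
  L_1(t) = (t - 6)(t - 8) / -1
  L_2(t) = (t - 6)(t - 7) / 2
Then g(t) = 373/3·L_0(t) + 520/3·L_1(t) + 691/3·L_2(t).
Expanding and collecting terms gives g(t) = 4t² - 3t - 5/3.
Evaluating at t = 3: g(3) = 76/3.

76/3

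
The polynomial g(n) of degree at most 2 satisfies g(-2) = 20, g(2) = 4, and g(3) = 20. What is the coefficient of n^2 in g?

Write g(n) = an^2 + bn + c. Substituting each data point gives a linear system:
  4a - 2b + c = 20
  4a + 2b + c = 4
  9a + 3b + c = 20
Solving the system yields a = 4, b = -4, c = -4.
So g(n) = 4n^2 - 4n - 4.
The leading coefficient is 4.

4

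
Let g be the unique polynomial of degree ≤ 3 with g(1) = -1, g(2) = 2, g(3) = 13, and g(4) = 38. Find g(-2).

Write g(s) = as^3 + bs^2 + cs + d. Substituting each data point gives a linear system:
  a + b + c + d = -1
  8a + 4b + 2c + d = 2
  27a + 9b + 3c + d = 13
  64a + 16b + 4c + d = 38
Solving the system yields a = 1, b = -2, c = 2, d = -2.
So g(s) = s³ - 2s² + 2s - 2.
Then g(-2) = -22.

-22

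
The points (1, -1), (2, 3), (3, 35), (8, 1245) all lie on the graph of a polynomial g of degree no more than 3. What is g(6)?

479

Write g(n) = an^3 + bn^2 + cn + d. Substituting each data point gives a linear system:
  a + b + c + d = -1
  8a + 4b + 2c + d = 3
  27a + 9b + 3c + d = 35
  512a + 64b + 8c + d = 1245
Solving the system yields a = 3, b = -4, c = -5, d = 5.
So g(n) = 3n³ - 4n² - 5n + 5.
Then g(6) = 479.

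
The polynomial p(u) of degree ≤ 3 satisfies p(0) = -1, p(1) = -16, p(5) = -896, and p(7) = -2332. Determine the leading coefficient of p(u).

Write p(u) = au^3 + bu^2 + cu + d. Substituting each data point gives a linear system:
  d = -1
  a + b + c + d = -16
  125a + 25b + 5c + d = -896
  343a + 49b + 7c + d = -2332
Solving the system yields a = -6, b = -5, c = -4, d = -1.
So p(u) = -6u^3 - 5u^2 - 4u - 1.
The leading coefficient is -6.

-6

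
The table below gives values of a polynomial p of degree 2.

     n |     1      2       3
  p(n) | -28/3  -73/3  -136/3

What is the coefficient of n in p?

Write p(n) = an^2 + bn + c. Substituting each data point gives a linear system:
  a + b + c = -28/3
  4a + 2b + c = -73/3
  9a + 3b + c = -136/3
Solving the system yields a = -3, b = -6, c = -1/3.
So p(n) = -3n^2 - 6n - 1/3.
The coefficient of n is -6.

-6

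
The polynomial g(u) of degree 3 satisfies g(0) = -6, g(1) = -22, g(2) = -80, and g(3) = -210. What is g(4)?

-442

Write g(u) = au^3 + bu^2 + cu + d. Substituting each data point gives a linear system:
  d = -6
  a + b + c + d = -22
  8a + 4b + 2c + d = -80
  27a + 9b + 3c + d = -210
Solving the system yields a = -5, b = -6, c = -5, d = -6.
So g(u) = -5u^3 - 6u^2 - 5u - 6.
Then g(4) = -442.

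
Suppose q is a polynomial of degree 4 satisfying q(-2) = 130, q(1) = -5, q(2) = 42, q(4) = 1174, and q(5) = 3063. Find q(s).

Write q(s) = as^4 + bs^3 + cs^2 + ds + e. Substituting each data point gives a linear system:
  16a - 8b + 4c - 2d + e = 130
  a + b + c + d + e = -5
  16a + 8b + 4c + 2d + e = 42
  256a + 64b + 16c + 4d + e = 1174
  625a + 125b + 25c + 5d + e = 3063
Solving the system yields a = 6, b = -5, c = -2, d = -2, e = -2.
So q(s) = 6s⁴ - 5s³ - 2s² - 2s - 2.
Check: q(2) = 42. ✓

q(s) = 6s^4 - 5s^3 - 2s^2 - 2s - 2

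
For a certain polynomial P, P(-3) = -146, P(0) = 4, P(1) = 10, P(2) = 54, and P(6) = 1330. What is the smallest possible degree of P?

Divided differences on the nodes -3, 0, 1, 2, 6:
  order 0: -146  4  10  54  1330
  order 1: 50  6  44  319
  order 2: -11  19  55
  order 3: 6  6
  order 4: 0
The order-3 divided differences are all 6 (nonzero) and every higher order vanishes, so the data lies on a polynomial of degree exactly 3.

3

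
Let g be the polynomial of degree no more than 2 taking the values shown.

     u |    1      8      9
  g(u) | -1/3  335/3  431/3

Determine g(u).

g(u) = 2u^2 - 2u - 1/3

Write g(u) = au^2 + bu + c. Substituting each data point gives a linear system:
  a + b + c = -1/3
  64a + 8b + c = 335/3
  81a + 9b + c = 431/3
Solving the system yields a = 2, b = -2, c = -1/3.
So g(u) = 2u^2 - 2u - 1/3.
Check: g(8) = 335/3. ✓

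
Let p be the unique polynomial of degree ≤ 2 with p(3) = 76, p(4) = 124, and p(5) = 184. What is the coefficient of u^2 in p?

Write p(u) = au^2 + bu + c. Substituting each data point gives a linear system:
  9a + 3b + c = 76
  16a + 4b + c = 124
  25a + 5b + c = 184
Solving the system yields a = 6, b = 6, c = 4.
So p(u) = 6u² + 6u + 4.
The leading coefficient is 6.

6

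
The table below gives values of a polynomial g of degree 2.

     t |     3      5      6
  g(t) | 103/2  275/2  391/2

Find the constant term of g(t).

Write g(t) = at^2 + bt + c. Substituting each data point gives a linear system:
  9a + 3b + c = 103/2
  25a + 5b + c = 275/2
  36a + 6b + c = 391/2
Solving the system yields a = 5, b = 3, c = -5/2.
So g(t) = 5t^2 + 3t - 5/2.
The constant term is -5/2.

-5/2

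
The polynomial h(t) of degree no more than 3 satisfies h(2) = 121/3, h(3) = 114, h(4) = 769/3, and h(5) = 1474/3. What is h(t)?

Write h(t) = at^3 + bt^2 + ct + d. Substituting each data point gives a linear system:
  8a + 4b + 2c + d = 121/3
  27a + 9b + 3c + d = 114
  64a + 16b + 4c + d = 769/3
  125a + 25b + 5c + d = 1474/3
Solving the system yields a = 4, b = -5/3, c = 6, d = 3.
So h(t) = 4t³ - (5/3)t² + 6t + 3.
Check: h(4) = 769/3. ✓

h(t) = 4t^3 - (5/3)t^2 + 6t + 3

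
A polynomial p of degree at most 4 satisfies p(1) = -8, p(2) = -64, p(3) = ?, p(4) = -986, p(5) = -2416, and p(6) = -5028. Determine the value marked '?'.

On equispaced nodes a degree-4 polynomial has vanishing fifth forward difference, so
  - p(1) + 5·p(2) - 10·p(3) + 10·p(4) - 5·p(5) + p(6) = 0.
Substituting the known values and solving for p(3):
  -10·p(3) = 3120
  p(3) = -312.

-312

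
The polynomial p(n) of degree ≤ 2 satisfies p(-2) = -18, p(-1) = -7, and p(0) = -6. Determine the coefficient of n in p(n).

-4

Write p(n) = an^2 + bn + c. Substituting each data point gives a linear system:
  4a - 2b + c = -18
  a - b + c = -7
  c = -6
Solving the system yields a = -5, b = -4, c = -6.
So p(n) = -5n^2 - 4n - 6.
The coefficient of n is -4.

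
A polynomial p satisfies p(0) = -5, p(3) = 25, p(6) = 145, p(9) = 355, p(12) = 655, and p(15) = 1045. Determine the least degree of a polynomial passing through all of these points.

Forward differences of the values at x = 0, 3, 6, 9, 12, 15:
  p  : -5  25  145  355  655  1045
  Δ  : 30  120  210  300  390
  Δ^2: 90  90  90  90
  Δ^3: 0  0  0
  Δ^4: 0  0
  Δ^5: 0
The second differences are constant (90) and nonzero, while all higher differences vanish, so the minimal degree is 2.

2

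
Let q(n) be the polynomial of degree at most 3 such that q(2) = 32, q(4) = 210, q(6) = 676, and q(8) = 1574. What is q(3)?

94

Write q(n) = an^3 + bn^2 + cn + d. Substituting each data point gives a linear system:
  8a + 4b + 2c + d = 32
  64a + 16b + 4c + d = 210
  216a + 36b + 6c + d = 676
  512a + 64b + 8c + d = 1574
Solving the system yields a = 3, b = 0, c = 5, d = -2.
So q(n) = 3n³ + 5n - 2.
Then q(3) = 94.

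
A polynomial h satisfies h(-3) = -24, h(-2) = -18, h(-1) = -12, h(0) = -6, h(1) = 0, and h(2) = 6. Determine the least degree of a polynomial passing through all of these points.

Forward differences of the values at t = -3, -2, -1, 0, 1, 2:
  h  : -24  -18  -12  -6  0  6
  Δ  : 6  6  6  6  6
  Δ^2: 0  0  0  0
  Δ^3: 0  0  0
  Δ^4: 0  0
  Δ^5: 0
The first differences are constant (6) and nonzero, while all higher differences vanish, so the minimal degree is 1.

1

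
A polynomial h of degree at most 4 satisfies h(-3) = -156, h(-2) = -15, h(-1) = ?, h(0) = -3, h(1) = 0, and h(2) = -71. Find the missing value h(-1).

-2

On equispaced nodes a degree-4 polynomial has vanishing fifth forward difference, so
  - h(-3) + 5·h(-2) - 10·h(-1) + 10·h(0) - 5·h(1) + h(2) = 0.
Substituting the known values and solving for h(-1):
  -10·h(-1) = 20
  h(-1) = -2.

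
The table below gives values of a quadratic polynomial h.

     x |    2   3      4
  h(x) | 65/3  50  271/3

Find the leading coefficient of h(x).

6

Write h(x) = ax^2 + bx + c. Substituting each data point gives a linear system:
  4a + 2b + c = 65/3
  9a + 3b + c = 50
  16a + 4b + c = 271/3
Solving the system yields a = 6, b = -5/3, c = 1.
So h(x) = 6x² - (5/3)x + 1.
The leading coefficient is 6.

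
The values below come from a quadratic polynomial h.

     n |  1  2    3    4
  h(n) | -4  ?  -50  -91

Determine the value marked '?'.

On equispaced nodes a degree-2 polynomial has vanishing third forward difference, so
  - h(1) + 3·h(2) - 3·h(3) + h(4) = 0.
Substituting the known values and solving for h(2):
  3·h(2) = -63
  h(2) = -21.

-21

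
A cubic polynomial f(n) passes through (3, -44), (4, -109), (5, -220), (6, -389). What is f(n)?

Using the Lagrange interpolation formula with nodes 3, 4, 5, 6:
  L_0(n) = (n - 4)(n - 5)(n - 6) / -6
  L_1(n) = (n - 3)(n - 5)(n - 6) / 2
  L_2(n) = (n - 3)(n - 4)(n - 6) / -2
  L_3(n) = (n - 3)(n - 4)(n - 5) / 6
Then f(n) = -44·L_0(n) - 109·L_1(n) - 220·L_2(n) - 389·L_3(n).
Expanding and collecting terms gives f(n) = -2n³ + n² + 2n - 5.
Check: f(6) = -389. ✓

f(n) = -2n^3 + n^2 + 2n - 5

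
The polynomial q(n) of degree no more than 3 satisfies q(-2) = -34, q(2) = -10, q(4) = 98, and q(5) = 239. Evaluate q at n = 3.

Write q(n) = an^3 + bn^2 + cn + d. Substituting each data point gives a linear system:
  -8a + 4b - 2c + d = -34
  8a + 4b + 2c + d = -10
  64a + 16b + 4c + d = 98
  125a + 25b + 5c + d = 239
Solving the system yields a = 3, b = -4, c = -6, d = -6.
So q(n) = 3n³ - 4n² - 6n - 6.
Then q(3) = 21.

21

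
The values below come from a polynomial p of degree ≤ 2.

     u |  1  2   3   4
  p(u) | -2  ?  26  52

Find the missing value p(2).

The 3 known points determine the degree-2 polynomial uniquely.
Write p(u) = au^2 + bu + c. Substituting each data point gives a linear system:
  a + b + c = -2
  9a + 3b + c = 26
  16a + 4b + c = 52
Solving the system yields a = 4, b = -2, c = -4.
So p(u) = 4u^2 - 2u - 4.
Then p(2) = 8.

8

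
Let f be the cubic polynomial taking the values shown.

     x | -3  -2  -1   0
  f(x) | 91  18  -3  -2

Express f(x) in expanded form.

Write f(x) = ax^3 + bx^2 + cx + d. Substituting each data point gives a linear system:
  -27a + 9b - 3c + d = 91
  -8a + 4b - 2c + d = 18
  -a + b - c + d = -3
  d = -2
Solving the system yields a = -5, b = -4, c = 2, d = -2.
So f(x) = -5x^3 - 4x^2 + 2x - 2.
Check: f(0) = -2. ✓

f(x) = -5x^3 - 4x^2 + 2x - 2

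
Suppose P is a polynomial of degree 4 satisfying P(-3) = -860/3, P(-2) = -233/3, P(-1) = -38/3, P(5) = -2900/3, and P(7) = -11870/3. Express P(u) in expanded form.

P(u) = -2u^4 + 3u^3 - 4u^2 + 2u - 5/3

Using the Lagrange interpolation formula with nodes -3, -2, -1, 5, 7:
  L_0(u) = (u + 2)(u + 1)(u - 5)(u - 7) / 160
  L_1(u) = (u + 3)(u + 1)(u - 5)(u - 7) / -63
  L_2(u) = (u + 3)(u + 2)(u - 5)(u - 7) / 96
  L_3(u) = (u + 3)(u + 2)(u + 1)(u - 7) / -672
  L_4(u) = (u + 3)(u + 2)(u + 1)(u - 5) / 1440
Then P(u) = -860/3·L_0(u) - 233/3·L_1(u) - 38/3·L_2(u) - 2900/3·L_3(u) - 11870/3·L_4(u).
Expanding and collecting terms gives P(u) = -2u^4 + 3u^3 - 4u^2 + 2u - 5/3.
Check: P(-3) = -860/3. ✓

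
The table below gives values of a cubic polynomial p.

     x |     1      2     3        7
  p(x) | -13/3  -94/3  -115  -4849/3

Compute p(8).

-7300/3

Using the Lagrange interpolation formula with nodes 1, 2, 3, 7:
  L_0(x) = (x - 2)(x - 3)(x - 7) / -12
  L_1(x) = (x - 1)(x - 3)(x - 7) / 5
  L_2(x) = (x - 1)(x - 2)(x - 7) / -8
  L_3(x) = (x - 1)(x - 2)(x - 3) / 120
Then p(x) = -13/3·L_0(x) - 94/3·L_1(x) - 115·L_2(x) - 4849/3·L_3(x).
Expanding and collecting terms gives p(x) = -5x^3 + (5/3)x^2 + 3x - 4.
Evaluating at x = 8: p(8) = -7300/3.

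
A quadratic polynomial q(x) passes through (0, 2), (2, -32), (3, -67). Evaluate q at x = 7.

Using the Lagrange interpolation formula with nodes 0, 2, 3:
  L_0(x) = (x - 2)(x - 3) / 6
  L_1(x) = x(x - 3) / -2
  L_2(x) = x(x - 2) / 3
Then q(x) = 2·L_0(x) - 32·L_1(x) - 67·L_2(x).
Expanding and collecting terms gives q(x) = -6x^2 - 5x + 2.
Evaluating at x = 7: q(7) = -327.

-327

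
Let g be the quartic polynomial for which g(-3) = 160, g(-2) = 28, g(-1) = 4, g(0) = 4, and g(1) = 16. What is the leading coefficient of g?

Write g(s) = as^4 + bs^3 + cs^2 + ds + e. Substituting each data point gives a linear system:
  81a - 27b + 9c - 3d + e = 160
  16a - 8b + 4c - 2d + e = 28
  a - b + c - d + e = 4
  e = 4
  a + b + c + d + e = 16
Solving the system yields a = 3, b = 4, c = 3, d = 2, e = 4.
So g(s) = 3s^4 + 4s^3 + 3s^2 + 2s + 4.
The leading coefficient is 3.

3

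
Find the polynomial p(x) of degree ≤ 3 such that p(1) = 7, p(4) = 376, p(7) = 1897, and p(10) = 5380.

Using the Lagrange interpolation formula with nodes 1, 4, 7, 10:
  L_0(x) = (x - 4)(x - 7)(x - 10) / -162
  L_1(x) = (x - 1)(x - 7)(x - 10) / 54
  L_2(x) = (x - 1)(x - 4)(x - 10) / -54
  L_3(x) = (x - 1)(x - 4)(x - 7) / 162
Then p(x) = 7·L_0(x) + 376·L_1(x) + 1897·L_2(x) + 5380·L_3(x).
Expanding and collecting terms gives p(x) = 5x³ + 4x² - 2x.
Check: p(10) = 5380. ✓

p(x) = 5x^3 + 4x^2 - 2x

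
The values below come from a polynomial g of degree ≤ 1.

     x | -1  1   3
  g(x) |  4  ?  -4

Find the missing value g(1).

The 2 known points determine the degree-1 polynomial uniquely.
Write g(x) = ax + b. Substituting each data point gives a linear system:
  -a + b = 4
  3a + b = -4
Solving the system yields a = -2, b = 2.
So g(x) = -2x + 2.
Then g(1) = 0.

0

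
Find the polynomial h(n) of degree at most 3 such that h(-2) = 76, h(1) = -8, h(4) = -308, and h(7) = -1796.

Write h(n) = an^3 + bn^2 + cn + d. Substituting each data point gives a linear system:
  -8a + 4b - 2c + d = 76
  a + b + c + d = -8
  64a + 16b + 4c + d = -308
  343a + 49b + 7c + d = -1796
Solving the system yields a = -6, b = 6, c = -4, d = -4.
So h(n) = -6n^3 + 6n^2 - 4n - 4.
Check: h(1) = -8. ✓

h(n) = -6n^3 + 6n^2 - 4n - 4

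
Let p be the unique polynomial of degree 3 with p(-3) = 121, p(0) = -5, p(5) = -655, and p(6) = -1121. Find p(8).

Write p(n) = an^3 + bn^2 + cn + d. Substituting each data point gives a linear system:
  -27a + 9b - 3c + d = 121
  d = -5
  125a + 25b + 5c + d = -655
  216a + 36b + 6c + d = -1121
Solving the system yields a = -5, b = -1, c = 0, d = -5.
So p(n) = -5n^3 - n^2 - 5.
Then p(8) = -2629.

-2629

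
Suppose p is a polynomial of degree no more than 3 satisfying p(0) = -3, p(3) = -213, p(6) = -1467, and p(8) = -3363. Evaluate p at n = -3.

Using the Lagrange interpolation formula with nodes 0, 3, 6, 8:
  L_0(n) = (n - 3)(n - 6)(n - 8) / -144
  L_1(n) = n(n - 6)(n - 8) / 45
  L_2(n) = n(n - 3)(n - 8) / -36
  L_3(n) = n(n - 3)(n - 6) / 80
Then p(n) = -3·L_0(n) - 213·L_1(n) - 1467·L_2(n) - 3363·L_3(n).
Expanding and collecting terms gives p(n) = -6n^3 - 4n^2 - 4n - 3.
Evaluating at n = -3: p(-3) = 135.

135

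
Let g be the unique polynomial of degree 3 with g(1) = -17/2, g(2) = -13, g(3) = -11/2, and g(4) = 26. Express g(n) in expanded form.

g(n) = 2n^3 - 6n^2 - (1/2)n - 4

Using the Lagrange interpolation formula with nodes 1, 2, 3, 4:
  L_0(n) = (n - 2)(n - 3)(n - 4) / -6
  L_1(n) = (n - 1)(n - 3)(n - 4) / 2
  L_2(n) = (n - 1)(n - 2)(n - 4) / -2
  L_3(n) = (n - 1)(n - 2)(n - 3) / 6
Then g(n) = -17/2·L_0(n) - 13·L_1(n) - 11/2·L_2(n) + 26·L_3(n).
Expanding and collecting terms gives g(n) = 2n^3 - 6n^2 - (1/2)n - 4.
Check: g(2) = -13. ✓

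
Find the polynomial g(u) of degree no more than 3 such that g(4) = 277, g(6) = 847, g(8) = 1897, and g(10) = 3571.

Write g(u) = au^3 + bu^2 + cu + d. Substituting each data point gives a linear system:
  64a + 16b + 4c + d = 277
  216a + 36b + 6c + d = 847
  512a + 64b + 8c + d = 1897
  1000a + 100b + 10c + d = 3571
Solving the system yields a = 3, b = 6, c = -3, d = 1.
So g(u) = 3u^3 + 6u^2 - 3u + 1.
Check: g(10) = 3571. ✓

g(u) = 3u^3 + 6u^2 - 3u + 1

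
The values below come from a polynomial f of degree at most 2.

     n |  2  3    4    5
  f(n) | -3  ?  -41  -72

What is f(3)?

-18

On equispaced nodes a degree-2 polynomial has vanishing third forward difference, so
  - f(2) + 3·f(3) - 3·f(4) + f(5) = 0.
Substituting the known values and solving for f(3):
  3·f(3) = -54
  f(3) = -18.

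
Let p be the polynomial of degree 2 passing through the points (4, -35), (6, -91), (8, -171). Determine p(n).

p(n) = -3n^2 + 2n + 5

Write p(n) = an^2 + bn + c. Substituting each data point gives a linear system:
  16a + 4b + c = -35
  36a + 6b + c = -91
  64a + 8b + c = -171
Solving the system yields a = -3, b = 2, c = 5.
So p(n) = -3n^2 + 2n + 5.
Check: p(8) = -171. ✓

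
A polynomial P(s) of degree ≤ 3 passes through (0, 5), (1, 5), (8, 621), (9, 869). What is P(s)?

Write P(s) = as^3 + bs^2 + cs + d. Substituting each data point gives a linear system:
  d = 5
  a + b + c + d = 5
  512a + 64b + 8c + d = 621
  729a + 81b + 9c + d = 869
Solving the system yields a = 1, b = 2, c = -3, d = 5.
So P(s) = s^3 + 2s^2 - 3s + 5.
Check: P(1) = 5. ✓

P(s) = s^3 + 2s^2 - 3s + 5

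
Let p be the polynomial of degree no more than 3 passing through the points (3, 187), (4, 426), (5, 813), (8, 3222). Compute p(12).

10690

Write p(n) = an^3 + bn^2 + cn + d. Substituting each data point gives a linear system:
  27a + 9b + 3c + d = 187
  64a + 16b + 4c + d = 426
  125a + 25b + 5c + d = 813
  512a + 64b + 8c + d = 3222
Solving the system yields a = 6, b = 2, c = 3, d = -2.
So p(n) = 6n^3 + 2n^2 + 3n - 2.
Then p(12) = 10690.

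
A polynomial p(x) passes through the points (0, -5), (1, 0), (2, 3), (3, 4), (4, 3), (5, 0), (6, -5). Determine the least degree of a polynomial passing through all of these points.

Forward differences of the values at x = 0, 1, 2, 3, 4, 5, 6:
  p  : -5  0  3  4  3  0  -5
  Δ  : 5  3  1  -1  -3  -5
  Δ^2: -2  -2  -2  -2  -2
  Δ^3: 0  0  0  0
  Δ^4: 0  0  0
  Δ^5: 0  0
  Δ^6: 0
The second differences are constant (-2) and nonzero, while all higher differences vanish, so the minimal degree is 2.

2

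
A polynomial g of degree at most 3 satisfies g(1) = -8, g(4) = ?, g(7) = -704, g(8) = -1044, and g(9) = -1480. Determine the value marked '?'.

The 4 known points determine the degree-3 polynomial uniquely.
Write g(u) = au^3 + bu^2 + cu + d. Substituting each data point gives a linear system:
  a + b + c + d = -8
  343a + 49b + 7c + d = -704
  512a + 64b + 8c + d = -1044
  729a + 81b + 9c + d = -1480
Solving the system yields a = -2, b = 0, c = -2, d = -4.
So g(u) = -2u^3 - 2u - 4.
Then g(4) = -140.

-140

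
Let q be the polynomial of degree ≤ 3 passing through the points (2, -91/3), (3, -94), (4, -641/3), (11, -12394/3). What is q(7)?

-3266/3

Write q(t) = at^3 + bt^2 + ct + d. Substituting each data point gives a linear system:
  8a + 4b + 2c + d = -91/3
  27a + 9b + 3c + d = -94
  64a + 16b + 4c + d = -641/3
  1331a + 121b + 11c + d = -12394/3
Solving the system yields a = -3, b = -1, c = -5/3, d = 1.
So q(t) = -3t^3 - t^2 - (5/3)t + 1.
Then q(7) = -3266/3.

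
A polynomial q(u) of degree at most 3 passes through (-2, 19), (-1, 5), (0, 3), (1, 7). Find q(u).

Write q(u) = au^3 + bu^2 + cu + d. Substituting each data point gives a linear system:
  -8a + 4b - 2c + d = 19
  -a + b - c + d = 5
  d = 3
  a + b + c + d = 7
Solving the system yields a = -1, b = 3, c = 2, d = 3.
So q(u) = -u^3 + 3u^2 + 2u + 3.
Check: q(-2) = 19. ✓

q(u) = -u^3 + 3u^2 + 2u + 3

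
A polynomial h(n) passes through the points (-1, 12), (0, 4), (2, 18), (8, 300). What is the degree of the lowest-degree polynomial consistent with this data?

Divided differences on the nodes -1, 0, 2, 8:
  order 0: 12  4  18  300
  order 1: -8  7  47
  order 2: 5  5
  order 3: 0
The order-2 divided differences are all 5 (nonzero) and every higher order vanishes, so the data lies on a polynomial of degree exactly 2.

2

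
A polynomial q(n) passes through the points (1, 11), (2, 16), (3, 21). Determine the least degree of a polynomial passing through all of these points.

Forward differences of the values at n = 1, 2, 3:
  q  : 11  16  21
  Δ  : 5  5
  Δ^2: 0
The first differences are constant (5) and nonzero, while all higher differences vanish, so the minimal degree is 1.

1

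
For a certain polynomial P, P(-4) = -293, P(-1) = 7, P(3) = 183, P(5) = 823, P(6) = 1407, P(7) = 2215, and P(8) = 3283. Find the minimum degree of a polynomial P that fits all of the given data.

Divided differences on the nodes -4, -1, 3, 5, 6, 7, 8:
  order 0: -293  7  183  823  1407  2215  3283
  order 1: 100  44  320  584  808  1068
  order 2: -8  46  88  112  130
  order 3: 6  6  6  6
  order 4: 0  0  0
  order 5: 0  0
  order 6: 0
The order-3 divided differences are all 6 (nonzero) and every higher order vanishes, so the data lies on a polynomial of degree exactly 3.

3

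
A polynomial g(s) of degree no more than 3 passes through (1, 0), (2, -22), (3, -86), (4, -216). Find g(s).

g(s) = -4s^3 + 3s^2 - 3s + 4

Using the Lagrange interpolation formula with nodes 1, 2, 3, 4:
  L_0(s) = (s - 2)(s - 3)(s - 4) / -6
  L_1(s) = (s - 1)(s - 3)(s - 4) / 2
  L_2(s) = (s - 1)(s - 2)(s - 4) / -2
  L_3(s) = (s - 1)(s - 2)(s - 3) / 6
Then g(s) = 0·L_0(s) - 22·L_1(s) - 86·L_2(s) - 216·L_3(s).
Expanding and collecting terms gives g(s) = -4s^3 + 3s^2 - 3s + 4.
Check: g(1) = 0. ✓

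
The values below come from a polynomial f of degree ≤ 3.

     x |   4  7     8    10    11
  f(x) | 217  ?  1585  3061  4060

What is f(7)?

1072

The 4 known points determine the degree-3 polynomial uniquely.
Write f(x) = ax^3 + bx^2 + cx + d. Substituting each data point gives a linear system:
  64a + 16b + 4c + d = 217
  512a + 64b + 8c + d = 1585
  1000a + 100b + 10c + d = 3061
  1331a + 121b + 11c + d = 4060
Solving the system yields a = 3, b = 0, c = 6, d = 1.
So f(x) = 3x^3 + 6x + 1.
Then f(7) = 1072.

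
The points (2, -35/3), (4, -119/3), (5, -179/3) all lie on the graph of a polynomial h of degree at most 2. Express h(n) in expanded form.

Using the Lagrange interpolation formula with nodes 2, 4, 5:
  L_0(n) = (n - 4)(n - 5) / 6
  L_1(n) = (n - 2)(n - 5) / -2
  L_2(n) = (n - 2)(n - 4) / 3
Then h(n) = -35/3·L_0(n) - 119/3·L_1(n) - 179/3·L_2(n).
Expanding and collecting terms gives h(n) = -2n² - 2n + 1/3.
Check: h(2) = -35/3. ✓

h(n) = -2n^2 - 2n + 1/3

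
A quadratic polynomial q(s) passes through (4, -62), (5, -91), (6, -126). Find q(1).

-11

Forward differences of the values at s = 4, 5, 6:
  q  : -62  -91  -126
  Δ  : -29  -35
  Δ^2: -6
The second differences are constant, confirming degree 2.
Interpolating (Newton forward form) and evaluating at s = 1 gives q(1) = -11.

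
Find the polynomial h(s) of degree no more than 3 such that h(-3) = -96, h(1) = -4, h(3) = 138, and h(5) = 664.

h(s) = 5s^3 + 3s^2 - 6s - 6

Write h(s) = as^3 + bs^2 + cs + d. Substituting each data point gives a linear system:
  -27a + 9b - 3c + d = -96
  a + b + c + d = -4
  27a + 9b + 3c + d = 138
  125a + 25b + 5c + d = 664
Solving the system yields a = 5, b = 3, c = -6, d = -6.
So h(s) = 5s^3 + 3s^2 - 6s - 6.
Check: h(-3) = -96. ✓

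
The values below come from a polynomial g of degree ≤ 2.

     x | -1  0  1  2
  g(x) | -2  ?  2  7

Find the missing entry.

-1

On equispaced nodes a degree-2 polynomial has vanishing third forward difference, so
  - g(-1) + 3·g(0) - 3·g(1) + g(2) = 0.
Substituting the known values and solving for g(0):
  3·g(0) = -3
  g(0) = -1.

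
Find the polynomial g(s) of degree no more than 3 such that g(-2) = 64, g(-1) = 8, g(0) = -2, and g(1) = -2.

Write g(s) = as^3 + bs^2 + cs + d. Substituting each data point gives a linear system:
  -8a + 4b - 2c + d = 64
  -a + b - c + d = 8
  d = -2
  a + b + c + d = -2
Solving the system yields a = -6, b = 5, c = 1, d = -2.
So g(s) = -6s^3 + 5s^2 + s - 2.
Check: g(1) = -2. ✓

g(s) = -6s^3 + 5s^2 + s - 2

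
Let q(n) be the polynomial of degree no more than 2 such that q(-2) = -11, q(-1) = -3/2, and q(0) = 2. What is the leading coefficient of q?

-3

Write q(n) = an^2 + bn + c. Substituting each data point gives a linear system:
  4a - 2b + c = -11
  a - b + c = -3/2
  c = 2
Solving the system yields a = -3, b = 1/2, c = 2.
So q(n) = -3n² + (1/2)n + 2.
The leading coefficient is -3.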